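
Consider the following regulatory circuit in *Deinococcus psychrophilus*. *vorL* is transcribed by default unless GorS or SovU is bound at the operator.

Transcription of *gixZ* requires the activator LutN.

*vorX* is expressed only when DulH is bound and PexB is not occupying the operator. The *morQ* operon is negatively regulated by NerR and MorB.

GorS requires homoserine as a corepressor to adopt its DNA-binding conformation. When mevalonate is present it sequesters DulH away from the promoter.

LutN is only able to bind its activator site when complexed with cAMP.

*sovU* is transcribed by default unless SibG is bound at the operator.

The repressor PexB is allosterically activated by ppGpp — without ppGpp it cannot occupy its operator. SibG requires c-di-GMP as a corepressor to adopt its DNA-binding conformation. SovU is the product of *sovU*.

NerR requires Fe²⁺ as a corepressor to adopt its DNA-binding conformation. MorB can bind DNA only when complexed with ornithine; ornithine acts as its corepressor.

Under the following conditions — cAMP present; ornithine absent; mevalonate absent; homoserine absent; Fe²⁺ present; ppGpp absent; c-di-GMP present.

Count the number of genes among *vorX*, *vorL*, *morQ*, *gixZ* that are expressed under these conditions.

3

Mevalonate is absent, so DulH is active.
ppGpp is absent, so PexB is inactive.
No repressor is bound and DulH is active, so *vorX* is transcribed.
→ *vorX* is ON.
Homoserine is absent, so GorS is inactive.
c-di-GMP is present, so SibG is active.
With repressor SibG bound, *sovU* is not transcribed.
So SovU is not produced.
With no repressor bound, *vorL* is transcribed.
→ *vorL* is ON.
Fe²⁺ is present, so NerR is active.
Ornithine is absent, so MorB is inactive.
With repressor NerR bound, *morQ* is not transcribed.
→ *morQ* is OFF.
cAMP is present, so LutN is active.
No repressor is bound and LutN is active, so *gixZ* is transcribed.
→ *gixZ* is ON.
3 of the 4 genes are transcribed.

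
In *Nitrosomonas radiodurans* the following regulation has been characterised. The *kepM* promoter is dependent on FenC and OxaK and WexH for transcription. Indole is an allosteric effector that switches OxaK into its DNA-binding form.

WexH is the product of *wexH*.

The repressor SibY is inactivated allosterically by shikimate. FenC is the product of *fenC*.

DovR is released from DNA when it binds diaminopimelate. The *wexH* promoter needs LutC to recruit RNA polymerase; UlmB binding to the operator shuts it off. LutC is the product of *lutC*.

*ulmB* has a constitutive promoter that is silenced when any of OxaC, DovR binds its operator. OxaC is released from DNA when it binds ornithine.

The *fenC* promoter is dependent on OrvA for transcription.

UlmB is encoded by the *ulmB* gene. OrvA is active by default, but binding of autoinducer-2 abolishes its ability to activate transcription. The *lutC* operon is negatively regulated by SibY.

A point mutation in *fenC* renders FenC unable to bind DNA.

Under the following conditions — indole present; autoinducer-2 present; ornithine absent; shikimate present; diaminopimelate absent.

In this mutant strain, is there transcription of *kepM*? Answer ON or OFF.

OFF

FenC is non-functional in this strain, so it has no effect.
Indole is present, so OxaK is active.
Ornithine is absent, so OxaC is active.
Diaminopimelate is absent, so DovR is active.
With repressor OxaC bound, *ulmB* is not transcribed.
So UlmB is not produced.
Shikimate is present, so SibY is inactive.
With no repressor bound, *lutC* is transcribed.
So LutC is produced and active.
No repressor is bound and LutC is active, so *wexH* is transcribed.
So WexH is produced and active.
Required activator FenC is absent, so *kepM* is not transcribed.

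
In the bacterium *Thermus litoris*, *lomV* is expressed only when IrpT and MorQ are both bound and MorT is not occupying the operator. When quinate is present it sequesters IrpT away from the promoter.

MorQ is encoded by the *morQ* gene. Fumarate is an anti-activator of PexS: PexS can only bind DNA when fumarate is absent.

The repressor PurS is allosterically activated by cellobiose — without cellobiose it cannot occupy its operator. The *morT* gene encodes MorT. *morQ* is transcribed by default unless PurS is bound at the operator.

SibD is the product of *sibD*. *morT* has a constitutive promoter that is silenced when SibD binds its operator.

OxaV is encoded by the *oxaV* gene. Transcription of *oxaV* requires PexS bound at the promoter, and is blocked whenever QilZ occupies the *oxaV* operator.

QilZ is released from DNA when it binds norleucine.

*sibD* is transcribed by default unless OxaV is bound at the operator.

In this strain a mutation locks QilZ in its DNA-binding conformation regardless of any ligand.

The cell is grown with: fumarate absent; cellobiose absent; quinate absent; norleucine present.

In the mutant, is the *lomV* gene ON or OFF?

Quinate is absent, so IrpT is active.
QilZ is constitutively active in this strain.
Fumarate is absent, so PexS is active.
With repressor QilZ bound, *oxaV* is not transcribed.
So OxaV is not produced.
With no repressor bound, *sibD* is transcribed.
So SibD is produced and active.
With repressor SibD bound, *morT* is not transcribed.
So MorT is not produced.
Cellobiose is absent, so PurS is inactive.
With no repressor bound, *morQ* is transcribed.
So MorQ is produced and active.
No repressor is bound and IrpT and MorQ are active, so *lomV* is transcribed.

ON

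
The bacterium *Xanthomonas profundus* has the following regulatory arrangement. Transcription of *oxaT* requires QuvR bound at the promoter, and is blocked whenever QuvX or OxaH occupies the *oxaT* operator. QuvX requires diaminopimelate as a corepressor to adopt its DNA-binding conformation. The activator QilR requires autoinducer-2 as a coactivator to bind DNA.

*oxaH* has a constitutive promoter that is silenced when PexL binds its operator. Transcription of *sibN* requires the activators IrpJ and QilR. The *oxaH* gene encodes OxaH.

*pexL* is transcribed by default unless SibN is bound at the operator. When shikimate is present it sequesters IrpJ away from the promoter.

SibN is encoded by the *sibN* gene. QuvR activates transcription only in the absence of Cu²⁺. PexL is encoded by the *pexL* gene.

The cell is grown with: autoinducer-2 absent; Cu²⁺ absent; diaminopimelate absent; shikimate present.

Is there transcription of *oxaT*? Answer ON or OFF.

Cu²⁺ is absent, so QuvR is active.
Diaminopimelate is absent, so QuvX is inactive.
Shikimate is present, so IrpJ is inactive.
Autoinducer-2 is absent, so QilR is inactive.
Required activator IrpJ is absent, so *sibN* is not transcribed.
So SibN is not produced.
With no repressor bound, *pexL* is transcribed.
So PexL is produced and active.
With repressor PexL bound, *oxaH* is not transcribed.
So OxaH is not produced.
No repressor is bound and QuvR is active, so *oxaT* is transcribed.

ON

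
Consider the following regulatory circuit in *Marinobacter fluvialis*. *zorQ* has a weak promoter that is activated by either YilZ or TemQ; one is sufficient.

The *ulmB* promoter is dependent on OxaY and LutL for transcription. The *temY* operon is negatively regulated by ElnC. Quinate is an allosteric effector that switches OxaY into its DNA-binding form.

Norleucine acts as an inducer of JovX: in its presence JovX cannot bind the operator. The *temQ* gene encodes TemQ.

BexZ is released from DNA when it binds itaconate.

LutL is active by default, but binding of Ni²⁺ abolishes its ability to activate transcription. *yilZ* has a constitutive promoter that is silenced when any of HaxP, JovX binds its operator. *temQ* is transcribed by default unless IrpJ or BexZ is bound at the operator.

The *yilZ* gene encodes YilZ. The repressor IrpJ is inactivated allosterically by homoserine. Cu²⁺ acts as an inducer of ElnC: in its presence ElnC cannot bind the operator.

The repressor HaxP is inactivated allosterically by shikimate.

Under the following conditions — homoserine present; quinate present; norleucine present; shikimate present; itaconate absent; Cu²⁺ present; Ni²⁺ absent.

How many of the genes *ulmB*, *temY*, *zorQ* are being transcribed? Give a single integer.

Quinate is present, so OxaY is active.
Ni²⁺ is absent, so LutL is active.
No repressor is bound and OxaY and LutL are active, so *ulmB* is transcribed.
→ *ulmB* is ON.
Cu²⁺ is present, so ElnC is inactive.
With no repressor bound, *temY* is transcribed.
→ *temY* is ON.
Shikimate is present, so HaxP is inactive.
Norleucine is present, so JovX is inactive.
With no repressor bound, *yilZ* is transcribed.
So YilZ is produced and active.
Homoserine is present, so IrpJ is inactive.
Itaconate is absent, so BexZ is active.
With repressor BexZ bound, *temQ* is not transcribed.
So TemQ is not produced.
Activator YilZ is present, so *zorQ* is transcribed.
→ *zorQ* is ON.
3 of the 3 genes are transcribed.

3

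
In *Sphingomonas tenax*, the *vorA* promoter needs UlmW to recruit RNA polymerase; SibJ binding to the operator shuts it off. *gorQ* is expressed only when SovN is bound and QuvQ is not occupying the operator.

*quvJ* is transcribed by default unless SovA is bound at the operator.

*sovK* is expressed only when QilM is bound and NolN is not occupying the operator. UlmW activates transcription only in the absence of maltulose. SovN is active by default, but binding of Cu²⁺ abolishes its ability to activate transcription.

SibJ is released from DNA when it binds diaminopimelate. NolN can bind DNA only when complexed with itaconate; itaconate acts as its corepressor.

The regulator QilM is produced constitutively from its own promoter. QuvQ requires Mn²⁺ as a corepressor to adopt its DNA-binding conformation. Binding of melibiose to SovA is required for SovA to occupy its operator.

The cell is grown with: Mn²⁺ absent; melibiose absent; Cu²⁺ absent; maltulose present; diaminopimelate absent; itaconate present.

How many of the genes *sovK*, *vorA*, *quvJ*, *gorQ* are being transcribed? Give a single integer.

Itaconate is present, so NolN is active.
QilM is produced constitutively and is active.
With repressor NolN bound, *sovK* is not transcribed.
→ *sovK* is OFF.
Maltulose is present, so UlmW is inactive.
Diaminopimelate is absent, so SibJ is active.
With repressor SibJ bound, *vorA* is not transcribed.
→ *vorA* is OFF.
Melibiose is absent, so SovA is inactive.
With no repressor bound, *quvJ* is transcribed.
→ *quvJ* is ON.
Cu²⁺ is absent, so SovN is active.
Mn²⁺ is absent, so QuvQ is inactive.
No repressor is bound and SovN is active, so *gorQ* is transcribed.
→ *gorQ* is ON.
2 of the 4 genes are transcribed.

2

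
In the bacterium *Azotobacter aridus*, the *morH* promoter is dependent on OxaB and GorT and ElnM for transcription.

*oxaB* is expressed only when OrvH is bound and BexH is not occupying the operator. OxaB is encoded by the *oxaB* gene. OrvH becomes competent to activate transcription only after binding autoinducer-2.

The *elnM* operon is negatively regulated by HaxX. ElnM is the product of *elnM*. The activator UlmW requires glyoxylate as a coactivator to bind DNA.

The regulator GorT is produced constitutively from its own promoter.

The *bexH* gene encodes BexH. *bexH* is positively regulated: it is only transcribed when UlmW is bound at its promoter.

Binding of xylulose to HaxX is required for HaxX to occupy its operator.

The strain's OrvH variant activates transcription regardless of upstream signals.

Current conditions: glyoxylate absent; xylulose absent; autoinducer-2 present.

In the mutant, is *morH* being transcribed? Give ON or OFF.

ON

Glyoxylate is absent, so UlmW is inactive.
Required activator UlmW is absent, so *bexH* is not transcribed.
So BexH is not produced.
OrvH is constitutively active in this strain.
No repressor is bound and OrvH is active, so *oxaB* is transcribed.
So OxaB is produced and active.
GorT is produced constitutively and is active.
Xylulose is absent, so HaxX is inactive.
With no repressor bound, *elnM* is transcribed.
So ElnM is produced and active.
No repressor is bound and OxaB and GorT and ElnM are active, so *morH* is transcribed.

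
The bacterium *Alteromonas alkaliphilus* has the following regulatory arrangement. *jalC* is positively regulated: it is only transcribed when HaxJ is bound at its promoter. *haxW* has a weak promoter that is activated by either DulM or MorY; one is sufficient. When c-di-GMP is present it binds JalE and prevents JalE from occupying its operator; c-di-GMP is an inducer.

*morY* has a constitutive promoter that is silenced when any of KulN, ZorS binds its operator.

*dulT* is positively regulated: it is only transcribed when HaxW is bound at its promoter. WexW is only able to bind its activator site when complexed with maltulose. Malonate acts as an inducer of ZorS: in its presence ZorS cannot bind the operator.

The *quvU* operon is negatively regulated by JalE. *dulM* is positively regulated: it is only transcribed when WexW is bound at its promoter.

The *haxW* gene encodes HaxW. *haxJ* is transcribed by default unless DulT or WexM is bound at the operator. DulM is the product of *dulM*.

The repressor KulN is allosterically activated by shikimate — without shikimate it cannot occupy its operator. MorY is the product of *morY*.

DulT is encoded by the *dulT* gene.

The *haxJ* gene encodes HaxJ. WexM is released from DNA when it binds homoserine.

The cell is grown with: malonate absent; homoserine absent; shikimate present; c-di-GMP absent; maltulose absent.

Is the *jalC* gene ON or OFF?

Maltulose is absent, so WexW is inactive.
Required activator WexW is absent, so *dulM* is not transcribed.
So DulM is not produced.
Shikimate is present, so KulN is active.
Malonate is absent, so ZorS is active.
With repressor KulN bound, *morY* is not transcribed.
So MorY is not produced.
No activator is available at the *haxW* promoter, so *haxW* is not transcribed.
So HaxW is not produced.
Required activator HaxW is absent, so *dulT* is not transcribed.
So DulT is not produced.
Homoserine is absent, so WexM is active.
With repressor WexM bound, *haxJ* is not transcribed.
So HaxJ is not produced.
Required activator HaxJ is absent, so *jalC* is not transcribed.

OFF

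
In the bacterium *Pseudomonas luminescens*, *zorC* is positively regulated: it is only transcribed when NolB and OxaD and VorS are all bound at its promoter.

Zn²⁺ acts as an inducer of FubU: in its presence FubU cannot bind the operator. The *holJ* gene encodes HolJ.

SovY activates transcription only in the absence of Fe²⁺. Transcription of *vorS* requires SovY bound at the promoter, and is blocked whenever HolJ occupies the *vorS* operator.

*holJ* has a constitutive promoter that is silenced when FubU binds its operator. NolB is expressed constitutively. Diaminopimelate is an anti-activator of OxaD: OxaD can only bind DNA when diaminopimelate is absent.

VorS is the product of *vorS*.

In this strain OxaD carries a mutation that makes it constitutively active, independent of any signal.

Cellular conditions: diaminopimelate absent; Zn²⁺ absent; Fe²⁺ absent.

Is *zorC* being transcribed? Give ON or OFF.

NolB is produced constitutively and is active.
OxaD is constitutively active in this strain.
Fe²⁺ is absent, so SovY is active.
Zn²⁺ is absent, so FubU is active.
With repressor FubU bound, *holJ* is not transcribed.
So HolJ is not produced.
No repressor is bound and SovY is active, so *vorS* is transcribed.
So VorS is produced and active.
No repressor is bound and NolB and OxaD and VorS are active, so *zorC* is transcribed.

ON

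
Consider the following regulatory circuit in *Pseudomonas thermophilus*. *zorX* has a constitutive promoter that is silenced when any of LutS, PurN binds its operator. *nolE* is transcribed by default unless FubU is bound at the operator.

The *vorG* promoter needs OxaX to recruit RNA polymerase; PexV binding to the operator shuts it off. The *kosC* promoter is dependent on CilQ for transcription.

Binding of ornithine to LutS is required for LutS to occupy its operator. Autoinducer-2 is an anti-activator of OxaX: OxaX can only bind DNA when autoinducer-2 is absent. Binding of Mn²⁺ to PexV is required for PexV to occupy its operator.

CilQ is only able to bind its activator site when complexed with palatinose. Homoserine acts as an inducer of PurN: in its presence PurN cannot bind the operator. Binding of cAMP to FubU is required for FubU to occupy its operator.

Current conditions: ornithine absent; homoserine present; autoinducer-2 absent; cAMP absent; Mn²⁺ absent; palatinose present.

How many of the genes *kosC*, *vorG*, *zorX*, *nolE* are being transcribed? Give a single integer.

4

Palatinose is present, so CilQ is active.
No repressor is bound and CilQ is active, so *kosC* is transcribed.
→ *kosC* is ON.
Autoinducer-2 is absent, so OxaX is active.
Mn²⁺ is absent, so PexV is inactive.
No repressor is bound and OxaX is active, so *vorG* is transcribed.
→ *vorG* is ON.
Ornithine is absent, so LutS is inactive.
Homoserine is present, so PurN is inactive.
With no repressor bound, *zorX* is transcribed.
→ *zorX* is ON.
cAMP is absent, so FubU is inactive.
With no repressor bound, *nolE* is transcribed.
→ *nolE* is ON.
4 of the 4 genes are transcribed.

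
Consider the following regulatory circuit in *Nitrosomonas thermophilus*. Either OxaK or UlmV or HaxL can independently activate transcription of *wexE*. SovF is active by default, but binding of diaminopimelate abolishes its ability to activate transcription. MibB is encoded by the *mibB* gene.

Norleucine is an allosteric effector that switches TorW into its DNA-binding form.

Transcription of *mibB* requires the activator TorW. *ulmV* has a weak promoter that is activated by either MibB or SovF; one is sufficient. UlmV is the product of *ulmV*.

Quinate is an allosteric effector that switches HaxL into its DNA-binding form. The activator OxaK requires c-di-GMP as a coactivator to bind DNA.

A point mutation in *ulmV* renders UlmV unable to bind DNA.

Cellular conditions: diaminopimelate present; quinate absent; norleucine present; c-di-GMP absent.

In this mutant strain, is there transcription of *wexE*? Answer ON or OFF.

c-di-GMP is absent, so OxaK is inactive.
UlmV is non-functional in this strain, so it has no effect.
Quinate is absent, so HaxL is inactive.
No activator is available at the *wexE* promoter, so *wexE* is not transcribed.

OFF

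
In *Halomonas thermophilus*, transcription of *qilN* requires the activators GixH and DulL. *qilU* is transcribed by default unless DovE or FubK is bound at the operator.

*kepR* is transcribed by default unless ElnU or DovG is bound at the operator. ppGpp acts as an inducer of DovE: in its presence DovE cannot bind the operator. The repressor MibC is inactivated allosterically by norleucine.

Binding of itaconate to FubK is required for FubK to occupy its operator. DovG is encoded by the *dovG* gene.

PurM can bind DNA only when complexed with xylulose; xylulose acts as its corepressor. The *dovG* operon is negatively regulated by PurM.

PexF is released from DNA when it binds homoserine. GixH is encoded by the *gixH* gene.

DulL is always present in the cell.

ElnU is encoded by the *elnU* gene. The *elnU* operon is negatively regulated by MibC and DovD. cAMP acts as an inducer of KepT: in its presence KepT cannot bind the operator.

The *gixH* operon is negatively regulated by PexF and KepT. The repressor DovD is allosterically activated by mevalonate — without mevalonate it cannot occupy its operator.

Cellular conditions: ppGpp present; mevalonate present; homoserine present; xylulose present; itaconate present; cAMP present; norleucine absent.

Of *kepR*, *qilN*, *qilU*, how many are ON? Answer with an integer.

Norleucine is absent, so MibC is active.
Mevalonate is present, so DovD is active.
With repressor MibC bound, *elnU* is not transcribed.
So ElnU is not produced.
Xylulose is present, so PurM is active.
With repressor PurM bound, *dovG* is not transcribed.
So DovG is not produced.
With no repressor bound, *kepR* is transcribed.
→ *kepR* is ON.
Homoserine is present, so PexF is inactive.
cAMP is present, so KepT is inactive.
With no repressor bound, *gixH* is transcribed.
So GixH is produced and active.
DulL is produced constitutively and is active.
No repressor is bound and GixH and DulL are active, so *qilN* is transcribed.
→ *qilN* is ON.
ppGpp is present, so DovE is inactive.
Itaconate is present, so FubK is active.
With repressor FubK bound, *qilU* is not transcribed.
→ *qilU* is OFF.
2 of the 3 genes are transcribed.

2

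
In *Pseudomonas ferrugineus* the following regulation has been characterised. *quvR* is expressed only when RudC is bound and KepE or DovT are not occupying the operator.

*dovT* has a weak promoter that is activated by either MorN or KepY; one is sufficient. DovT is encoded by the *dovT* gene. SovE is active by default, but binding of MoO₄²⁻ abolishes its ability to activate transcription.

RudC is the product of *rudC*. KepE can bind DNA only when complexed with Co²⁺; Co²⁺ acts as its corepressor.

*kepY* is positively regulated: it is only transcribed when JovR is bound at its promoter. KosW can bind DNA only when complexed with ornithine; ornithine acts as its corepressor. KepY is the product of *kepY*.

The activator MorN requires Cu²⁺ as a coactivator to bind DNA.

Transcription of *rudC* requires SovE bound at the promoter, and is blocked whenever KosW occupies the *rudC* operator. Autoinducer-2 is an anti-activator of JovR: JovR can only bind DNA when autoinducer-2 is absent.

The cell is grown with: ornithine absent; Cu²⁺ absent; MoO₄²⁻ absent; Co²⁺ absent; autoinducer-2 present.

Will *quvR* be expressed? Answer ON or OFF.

MoO₄²⁻ is absent, so SovE is active.
Ornithine is absent, so KosW is inactive.
No repressor is bound and SovE is active, so *rudC* is transcribed.
So RudC is produced and active.
Co²⁺ is absent, so KepE is inactive.
Cu²⁺ is absent, so MorN is inactive.
Autoinducer-2 is present, so JovR is inactive.
Required activator JovR is absent, so *kepY* is not transcribed.
So KepY is not produced.
No activator is available at the *dovT* promoter, so *dovT* is not transcribed.
So DovT is not produced.
No repressor is bound and RudC is active, so *quvR* is transcribed.

ON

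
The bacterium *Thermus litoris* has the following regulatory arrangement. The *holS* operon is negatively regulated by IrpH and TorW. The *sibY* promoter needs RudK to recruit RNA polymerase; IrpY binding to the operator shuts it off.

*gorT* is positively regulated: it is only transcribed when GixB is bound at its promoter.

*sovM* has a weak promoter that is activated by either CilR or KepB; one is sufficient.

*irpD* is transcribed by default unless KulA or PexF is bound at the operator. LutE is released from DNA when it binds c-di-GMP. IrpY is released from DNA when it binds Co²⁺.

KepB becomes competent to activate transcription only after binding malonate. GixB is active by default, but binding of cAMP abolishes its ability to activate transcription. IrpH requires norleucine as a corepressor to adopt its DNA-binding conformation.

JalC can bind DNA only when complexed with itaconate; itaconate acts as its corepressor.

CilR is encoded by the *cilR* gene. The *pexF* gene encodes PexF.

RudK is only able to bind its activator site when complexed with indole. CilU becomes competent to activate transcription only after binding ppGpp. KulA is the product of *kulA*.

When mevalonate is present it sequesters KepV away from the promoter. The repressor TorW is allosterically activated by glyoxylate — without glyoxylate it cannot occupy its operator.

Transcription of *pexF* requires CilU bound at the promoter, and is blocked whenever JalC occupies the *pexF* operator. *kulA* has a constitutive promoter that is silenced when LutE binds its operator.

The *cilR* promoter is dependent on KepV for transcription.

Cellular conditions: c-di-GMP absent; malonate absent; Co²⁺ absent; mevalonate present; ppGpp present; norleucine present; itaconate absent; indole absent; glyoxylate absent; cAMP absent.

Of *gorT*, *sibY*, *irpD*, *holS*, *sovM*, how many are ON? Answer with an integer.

1

cAMP is absent, so GixB is active.
No repressor is bound and GixB is active, so *gorT* is transcribed.
→ *gorT* is ON.
Co²⁺ is absent, so IrpY is active.
Indole is absent, so RudK is inactive.
With repressor IrpY bound, *sibY* is not transcribed.
→ *sibY* is OFF.
c-di-GMP is absent, so LutE is active.
With repressor LutE bound, *kulA* is not transcribed.
So KulA is not produced.
Itaconate is absent, so JalC is inactive.
ppGpp is present, so CilU is active.
No repressor is bound and CilU is active, so *pexF* is transcribed.
So PexF is produced and active.
With repressor PexF bound, *irpD* is not transcribed.
→ *irpD* is OFF.
Norleucine is present, so IrpH is active.
Glyoxylate is absent, so TorW is inactive.
With repressor IrpH bound, *holS* is not transcribed.
→ *holS* is OFF.
Mevalonate is present, so KepV is inactive.
Required activator KepV is absent, so *cilR* is not transcribed.
So CilR is not produced.
Malonate is absent, so KepB is inactive.
No activator is available at the *sovM* promoter, so *sovM* is not transcribed.
→ *sovM* is OFF.
1 of the 5 genes is transcribed.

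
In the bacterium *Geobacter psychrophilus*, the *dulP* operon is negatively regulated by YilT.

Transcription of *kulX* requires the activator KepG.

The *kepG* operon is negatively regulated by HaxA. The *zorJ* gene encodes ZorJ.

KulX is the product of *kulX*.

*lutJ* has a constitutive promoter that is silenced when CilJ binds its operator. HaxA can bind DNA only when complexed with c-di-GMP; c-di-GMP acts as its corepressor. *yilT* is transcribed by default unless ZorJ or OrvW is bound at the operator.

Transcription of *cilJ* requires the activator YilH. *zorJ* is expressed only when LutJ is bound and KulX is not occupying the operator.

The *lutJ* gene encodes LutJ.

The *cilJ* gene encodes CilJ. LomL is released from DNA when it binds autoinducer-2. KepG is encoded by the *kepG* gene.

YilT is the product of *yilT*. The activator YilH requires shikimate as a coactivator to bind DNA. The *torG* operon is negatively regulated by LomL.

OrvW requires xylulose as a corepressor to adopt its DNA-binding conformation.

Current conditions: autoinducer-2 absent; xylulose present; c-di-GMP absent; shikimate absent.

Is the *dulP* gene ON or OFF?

ON

Shikimate is absent, so YilH is inactive.
Required activator YilH is absent, so *cilJ* is not transcribed.
So CilJ is not produced.
With no repressor bound, *lutJ* is transcribed.
So LutJ is produced and active.
c-di-GMP is absent, so HaxA is inactive.
With no repressor bound, *kepG* is transcribed.
So KepG is produced and active.
No repressor is bound and KepG is active, so *kulX* is transcribed.
So KulX is produced and active.
With repressor KulX bound, *zorJ* is not transcribed.
So ZorJ is not produced.
Xylulose is present, so OrvW is active.
With repressor OrvW bound, *yilT* is not transcribed.
So YilT is not produced.
With no repressor bound, *dulP* is transcribed.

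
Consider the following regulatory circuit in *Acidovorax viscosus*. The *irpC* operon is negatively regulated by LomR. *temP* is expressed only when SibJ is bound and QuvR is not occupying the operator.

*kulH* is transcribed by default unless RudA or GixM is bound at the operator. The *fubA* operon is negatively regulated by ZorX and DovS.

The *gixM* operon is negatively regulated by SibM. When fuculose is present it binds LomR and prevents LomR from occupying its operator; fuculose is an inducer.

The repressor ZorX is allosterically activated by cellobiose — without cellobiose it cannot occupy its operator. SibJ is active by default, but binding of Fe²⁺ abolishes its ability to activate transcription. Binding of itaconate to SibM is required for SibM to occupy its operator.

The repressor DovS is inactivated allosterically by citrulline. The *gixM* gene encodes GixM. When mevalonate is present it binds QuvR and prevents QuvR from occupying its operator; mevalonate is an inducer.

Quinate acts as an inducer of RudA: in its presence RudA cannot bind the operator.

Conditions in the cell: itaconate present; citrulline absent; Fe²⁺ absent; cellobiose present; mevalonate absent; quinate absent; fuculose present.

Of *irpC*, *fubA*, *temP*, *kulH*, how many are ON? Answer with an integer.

1

Fuculose is present, so LomR is inactive.
With no repressor bound, *irpC* is transcribed.
→ *irpC* is ON.
Cellobiose is present, so ZorX is active.
Citrulline is absent, so DovS is active.
With repressor ZorX bound, *fubA* is not transcribed.
→ *fubA* is OFF.
Fe²⁺ is absent, so SibJ is active.
Mevalonate is absent, so QuvR is active.
With repressor QuvR bound, *temP* is not transcribed.
→ *temP* is OFF.
Quinate is absent, so RudA is active.
Itaconate is present, so SibM is active.
With repressor SibM bound, *gixM* is not transcribed.
So GixM is not produced.
With repressor RudA bound, *kulH* is not transcribed.
→ *kulH* is OFF.
1 of the 4 genes is transcribed.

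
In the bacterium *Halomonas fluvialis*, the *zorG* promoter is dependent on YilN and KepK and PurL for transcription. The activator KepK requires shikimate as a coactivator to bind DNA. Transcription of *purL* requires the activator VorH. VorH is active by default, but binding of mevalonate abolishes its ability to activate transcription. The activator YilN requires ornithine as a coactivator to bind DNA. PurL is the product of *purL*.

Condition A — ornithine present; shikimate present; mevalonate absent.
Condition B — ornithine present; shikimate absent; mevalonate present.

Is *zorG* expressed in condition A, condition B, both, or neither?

A only

Condition A:
Ornithine is present, so YilN is active.
Shikimate is present, so KepK is active.
Mevalonate is absent, so VorH is active.
No repressor is bound and VorH is active, so *purL* is transcribed.
So PurL is produced and active.
No repressor is bound and YilN and KepK and PurL are active, so *zorG* is transcribed.
→ *zorG* is ON in A.
Condition B:
Ornithine is present, so YilN is active.
Shikimate is absent, so KepK is inactive.
Mevalonate is present, so VorH is inactive.
Required activator VorH is absent, so *purL* is not transcribed.
So PurL is not produced.
Required activator KepK is absent, so *zorG* is not transcribed.
→ *zorG* is OFF in B.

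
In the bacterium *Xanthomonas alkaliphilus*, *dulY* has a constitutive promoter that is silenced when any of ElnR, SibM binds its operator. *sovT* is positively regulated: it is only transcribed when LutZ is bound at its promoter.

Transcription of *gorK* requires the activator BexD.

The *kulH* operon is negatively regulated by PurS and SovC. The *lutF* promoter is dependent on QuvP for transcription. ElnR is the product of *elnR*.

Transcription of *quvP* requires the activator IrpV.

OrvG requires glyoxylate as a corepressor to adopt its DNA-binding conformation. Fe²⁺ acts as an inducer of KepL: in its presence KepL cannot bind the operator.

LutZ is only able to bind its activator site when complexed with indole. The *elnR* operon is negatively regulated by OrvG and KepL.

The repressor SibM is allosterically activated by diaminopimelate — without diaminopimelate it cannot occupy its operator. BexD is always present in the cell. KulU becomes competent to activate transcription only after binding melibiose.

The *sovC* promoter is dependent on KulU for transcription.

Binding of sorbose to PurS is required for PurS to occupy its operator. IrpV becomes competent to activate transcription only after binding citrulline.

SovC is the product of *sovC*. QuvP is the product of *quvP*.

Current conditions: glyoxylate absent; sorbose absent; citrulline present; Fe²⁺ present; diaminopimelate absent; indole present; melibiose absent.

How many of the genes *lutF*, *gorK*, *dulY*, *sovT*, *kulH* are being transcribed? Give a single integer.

4

Citrulline is present, so IrpV is active.
No repressor is bound and IrpV is active, so *quvP* is transcribed.
So QuvP is produced and active.
No repressor is bound and QuvP is active, so *lutF* is transcribed.
→ *lutF* is ON.
BexD is produced constitutively and is active.
No repressor is bound and BexD is active, so *gorK* is transcribed.
→ *gorK* is ON.
Glyoxylate is absent, so OrvG is inactive.
Fe²⁺ is present, so KepL is inactive.
With no repressor bound, *elnR* is transcribed.
So ElnR is produced and active.
Diaminopimelate is absent, so SibM is inactive.
With repressor ElnR bound, *dulY* is not transcribed.
→ *dulY* is OFF.
Indole is present, so LutZ is active.
No repressor is bound and LutZ is active, so *sovT* is transcribed.
→ *sovT* is ON.
Sorbose is absent, so PurS is inactive.
Melibiose is absent, so KulU is inactive.
Required activator KulU is absent, so *sovC* is not transcribed.
So SovC is not produced.
With no repressor bound, *kulH* is transcribed.
→ *kulH* is ON.
4 of the 5 genes are transcribed.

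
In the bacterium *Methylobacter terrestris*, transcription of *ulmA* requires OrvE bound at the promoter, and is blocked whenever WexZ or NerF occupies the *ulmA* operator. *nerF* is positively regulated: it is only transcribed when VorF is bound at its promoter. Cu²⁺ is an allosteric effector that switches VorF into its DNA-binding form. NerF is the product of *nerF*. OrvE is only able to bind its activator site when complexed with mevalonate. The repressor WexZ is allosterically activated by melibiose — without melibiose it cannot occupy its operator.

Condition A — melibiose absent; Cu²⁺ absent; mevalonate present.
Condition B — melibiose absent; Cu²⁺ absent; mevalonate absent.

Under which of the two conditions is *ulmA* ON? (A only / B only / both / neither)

A only

Condition A:
Melibiose is absent, so WexZ is inactive.
Cu²⁺ is absent, so VorF is inactive.
Required activator VorF is absent, so *nerF* is not transcribed.
So NerF is not produced.
Mevalonate is present, so OrvE is active.
No repressor is bound and OrvE is active, so *ulmA* is transcribed.
→ *ulmA* is ON in A.
Condition B:
Melibiose is absent, so WexZ is inactive.
Cu²⁺ is absent, so VorF is inactive.
Required activator VorF is absent, so *nerF* is not transcribed.
So NerF is not produced.
Mevalonate is absent, so OrvE is inactive.
Required activator OrvE is absent, so *ulmA* is not transcribed.
→ *ulmA* is OFF in B.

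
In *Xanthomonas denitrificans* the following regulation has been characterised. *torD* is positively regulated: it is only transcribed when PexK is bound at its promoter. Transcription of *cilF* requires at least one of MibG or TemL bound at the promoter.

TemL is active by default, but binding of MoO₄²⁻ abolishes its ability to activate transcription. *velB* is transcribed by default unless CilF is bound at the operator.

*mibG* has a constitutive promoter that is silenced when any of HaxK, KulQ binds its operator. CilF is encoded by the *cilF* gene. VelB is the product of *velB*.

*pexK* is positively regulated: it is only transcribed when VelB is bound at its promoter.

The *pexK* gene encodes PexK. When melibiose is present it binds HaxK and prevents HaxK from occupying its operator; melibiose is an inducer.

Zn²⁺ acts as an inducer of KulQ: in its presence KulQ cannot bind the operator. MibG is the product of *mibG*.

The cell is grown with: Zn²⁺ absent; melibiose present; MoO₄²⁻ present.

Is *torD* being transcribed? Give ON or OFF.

Melibiose is present, so HaxK is inactive.
Zn²⁺ is absent, so KulQ is active.
With repressor KulQ bound, *mibG* is not transcribed.
So MibG is not produced.
MoO₄²⁻ is present, so TemL is inactive.
No activator is available at the *cilF* promoter, so *cilF* is not transcribed.
So CilF is not produced.
With no repressor bound, *velB* is transcribed.
So VelB is produced and active.
No repressor is bound and VelB is active, so *pexK* is transcribed.
So PexK is produced and active.
No repressor is bound and PexK is active, so *torD* is transcribed.

ON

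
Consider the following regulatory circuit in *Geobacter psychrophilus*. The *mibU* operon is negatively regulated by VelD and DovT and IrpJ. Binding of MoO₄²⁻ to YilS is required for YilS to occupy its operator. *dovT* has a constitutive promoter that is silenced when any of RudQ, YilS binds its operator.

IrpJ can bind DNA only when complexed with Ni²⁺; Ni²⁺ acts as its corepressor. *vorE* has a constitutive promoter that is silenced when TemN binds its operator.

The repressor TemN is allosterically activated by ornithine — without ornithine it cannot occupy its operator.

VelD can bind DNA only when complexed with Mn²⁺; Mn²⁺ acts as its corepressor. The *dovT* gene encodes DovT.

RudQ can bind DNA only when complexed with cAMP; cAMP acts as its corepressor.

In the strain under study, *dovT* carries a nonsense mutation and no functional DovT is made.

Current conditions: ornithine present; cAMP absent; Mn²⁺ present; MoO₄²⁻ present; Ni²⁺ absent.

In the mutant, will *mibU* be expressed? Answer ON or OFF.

Mn²⁺ is present, so VelD is active.
DovT is non-functional in this strain, so it has no effect.
Ni²⁺ is absent, so IrpJ is inactive.
With repressor VelD bound, *mibU* is not transcribed.

OFF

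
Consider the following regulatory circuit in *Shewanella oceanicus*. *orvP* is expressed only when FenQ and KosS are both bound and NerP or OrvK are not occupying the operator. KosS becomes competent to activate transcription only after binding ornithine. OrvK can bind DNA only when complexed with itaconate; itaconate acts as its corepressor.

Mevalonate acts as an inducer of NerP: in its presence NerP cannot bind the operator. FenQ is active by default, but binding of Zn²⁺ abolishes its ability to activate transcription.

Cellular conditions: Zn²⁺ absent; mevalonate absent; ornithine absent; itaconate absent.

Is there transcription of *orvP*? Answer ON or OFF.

Zn²⁺ is absent, so FenQ is active.
Mevalonate is absent, so NerP is active.
Ornithine is absent, so KosS is inactive.
Itaconate is absent, so OrvK is inactive.
With repressor NerP bound, *orvP* is not transcribed.

OFF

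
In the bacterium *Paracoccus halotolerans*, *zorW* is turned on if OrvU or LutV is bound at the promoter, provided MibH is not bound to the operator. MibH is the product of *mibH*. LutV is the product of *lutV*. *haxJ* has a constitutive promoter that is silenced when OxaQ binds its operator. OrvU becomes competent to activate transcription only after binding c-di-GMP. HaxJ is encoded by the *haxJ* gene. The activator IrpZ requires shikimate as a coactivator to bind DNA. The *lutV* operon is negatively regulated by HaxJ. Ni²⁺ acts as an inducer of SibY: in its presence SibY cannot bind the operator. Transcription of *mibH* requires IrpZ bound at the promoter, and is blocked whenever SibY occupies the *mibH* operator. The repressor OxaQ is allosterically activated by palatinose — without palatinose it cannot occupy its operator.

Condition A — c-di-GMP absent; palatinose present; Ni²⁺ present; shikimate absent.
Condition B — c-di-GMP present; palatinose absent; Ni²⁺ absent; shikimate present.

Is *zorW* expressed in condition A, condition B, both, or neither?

both

Condition A:
c-di-GMP is absent, so OrvU is inactive.
Palatinose is present, so OxaQ is active.
With repressor OxaQ bound, *haxJ* is not transcribed.
So HaxJ is not produced.
With no repressor bound, *lutV* is transcribed.
So LutV is produced and active.
Ni²⁺ is present, so SibY is inactive.
Shikimate is absent, so IrpZ is inactive.
Required activator IrpZ is absent, so *mibH* is not transcribed.
So MibH is not produced.
Activator LutV is present, so *zorW* is transcribed.
→ *zorW* is ON in A.
Condition B:
c-di-GMP is present, so OrvU is active.
Palatinose is absent, so OxaQ is inactive.
With no repressor bound, *haxJ* is transcribed.
So HaxJ is produced and active.
With repressor HaxJ bound, *lutV* is not transcribed.
So LutV is not produced.
Ni²⁺ is absent, so SibY is active.
Shikimate is present, so IrpZ is active.
With repressor SibY bound, *mibH* is not transcribed.
So MibH is not produced.
Activator OrvU is present, so *zorW* is transcribed.
→ *zorW* is ON in B.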